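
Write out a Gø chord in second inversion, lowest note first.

Db – F – G – Bb

In root position, Gø is G–Bb–Db–F.
Second inversion puts the fifth (Db) in the bass.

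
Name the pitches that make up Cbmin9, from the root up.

Cb Ebb Gb Bbb Db

Root Cb, quality minor ninth:
Cb — root
Ebb — minor 3rd
Gb — perfect 5th
Bbb — minor 7th
Db — major 9th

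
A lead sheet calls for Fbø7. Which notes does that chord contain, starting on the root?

Fbø7: half-diminished seventh on Fb.
Fb — root
Abb — minor 3rd
Cbb — diminished 5th
Ebb — minor 7th

Fb  Abb  Cbb  Ebb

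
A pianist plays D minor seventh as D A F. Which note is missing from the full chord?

C

The full D minor seventh chord is D, F, A, C.
Comparing with the voicing, the minor 7th (7th) — C — is absent.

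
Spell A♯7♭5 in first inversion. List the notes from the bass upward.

C𝄪  E  G♯  A♯

In root position, A♯7♭5 is A♯–C𝄪–E–G♯.
First inversion puts the third (C𝄪) in the bass.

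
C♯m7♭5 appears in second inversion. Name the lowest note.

C♯m7♭5 in root position is C#–E–G–B.
Second inversion places the fifth in the bass, which is G.

G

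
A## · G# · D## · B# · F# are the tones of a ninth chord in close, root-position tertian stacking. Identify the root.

G#

Arranged so that each adjacent pair is a third by letter name: G# – B# – D## – F# – A##.
The bottom of that stack, G#, is the root (this is G# dominant seventh sharp nine sharp five).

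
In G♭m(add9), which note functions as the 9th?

G♭m(add9) is built on Gb; its 9th is a major 9th above the root.
A second above G uses the letter A, and the major 9th above Gb is Ab.

Ab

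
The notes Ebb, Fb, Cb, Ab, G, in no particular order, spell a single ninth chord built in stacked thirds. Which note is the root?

Fb

Arranged so that each adjacent pair is a third by letter name: Fb – Ab – Cb – Ebb – G.
The bottom of that stack, Fb, is the root (this is Fb dominant seventh sharp nine).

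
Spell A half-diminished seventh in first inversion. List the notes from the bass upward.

C  Eb  G  A

In root position, A half-diminished seventh is A–C–Eb–G.
First inversion puts the third (C) in the bass.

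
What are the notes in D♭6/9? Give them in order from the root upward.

D♭6/9 is a six-nine built on D♭.
root → D♭
3rd (major 3rd) → F
5th (perfect 5th) → A♭
6th (major 6th) → B♭
9th (major 9th) → E♭

D♭, F, A♭, B♭, E♭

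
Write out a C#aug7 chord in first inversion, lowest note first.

In root position, C#aug7 is C#–E#–G##–B.
First inversion puts the third (E#) in the bass.

E# – G## – B – C#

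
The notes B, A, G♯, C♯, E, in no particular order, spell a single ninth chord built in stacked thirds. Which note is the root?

Stacking in thirds gives A – C♯ – E – G♯ – B, so A is the root — A major ninth.

A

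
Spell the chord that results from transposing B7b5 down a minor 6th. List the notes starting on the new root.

D#, F##, A, C#

Transposed root: B → D# (minor 6th down). So we spell D# dominant seventh flat five:
- root: D#
- major 3rd: F##
- diminished 5th: A
- minor 7th: C#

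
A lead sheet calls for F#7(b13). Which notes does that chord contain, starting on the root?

F♯  A♯  C♯  E  D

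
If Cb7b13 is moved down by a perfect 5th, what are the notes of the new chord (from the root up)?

Fb, Ab, Cb, Ebb, Dbb

A perfect 5th down from Cb is Fb, so the new chord is Fb dominant seventh flat thirteen.
root → Fb
3rd (major 3rd) → Ab
5th (perfect 5th) → Cb
7th (minor 7th) → Ebb
13th (minor 13th) → Dbb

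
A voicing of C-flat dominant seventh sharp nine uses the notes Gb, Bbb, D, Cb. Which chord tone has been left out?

The full C-flat dominant seventh sharp nine chord is Cb, Eb, Gb, Bbb, D.
Comparing with the voicing, the major 3rd (3rd) — Eb — is absent.

Eb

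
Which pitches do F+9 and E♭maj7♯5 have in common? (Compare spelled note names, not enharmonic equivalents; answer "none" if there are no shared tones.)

Eb G

F+9: F A C# Eb G
E♭maj7♯5: Eb G B D
Common to both → Eb, G.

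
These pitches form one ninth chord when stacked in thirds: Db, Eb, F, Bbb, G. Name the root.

Stacking in thirds gives Eb – G – Bbb – Db – F, so Eb is the root — Eb dominant ninth flat five.

Eb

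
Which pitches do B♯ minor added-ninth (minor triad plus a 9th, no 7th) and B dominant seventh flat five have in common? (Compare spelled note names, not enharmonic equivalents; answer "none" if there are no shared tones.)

D-sharp

B♯ minor added-ninth: B-sharp D-sharp F-double-sharp C-double-sharp
B dominant seventh flat five: B D-sharp F A
Common to both → D-sharp.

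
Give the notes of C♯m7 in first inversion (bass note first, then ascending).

C♯m7 = C#–E–G#–B; first inversion → third (E) lowest.

E  G#  B  C#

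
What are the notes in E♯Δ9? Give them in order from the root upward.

Root E#, quality major ninth:
- root: E#
- major 3rd: G##
- perfect 5th: B#
- major 7th: D##
- major 9th: F##

E#, G##, B#, D##, F##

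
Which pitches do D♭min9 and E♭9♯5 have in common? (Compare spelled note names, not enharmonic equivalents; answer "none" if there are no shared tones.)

Db, Eb

D♭min9 = Db, Fb, Ab, Cb, Eb.
E♭9♯5 = Eb, G, B, Db, F.
Shared: Db, Eb.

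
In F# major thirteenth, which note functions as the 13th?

Root of F# major thirteenth = F♯. The 13th is a major 13th: F♯ up a major 13th → D♯.

D♯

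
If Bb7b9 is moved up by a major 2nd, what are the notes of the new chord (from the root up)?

C E G B♭ D♭

A major 2nd up from B♭ is C, so the new chord is C dominant seventh flat nine.
Root: C
Major 3rd (3rd): E
Perfect 5th (5th): G
Minor 7th (7th): B♭
Minor 9th (9th): D♭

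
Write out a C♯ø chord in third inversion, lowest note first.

B  C#  E  G

C♯ø = C#–E–G–B; third inversion → seventh (B) lowest.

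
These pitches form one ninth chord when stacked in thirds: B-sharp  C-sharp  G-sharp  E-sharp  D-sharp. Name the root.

C-sharp

Stacking in thirds gives C-sharp – E-sharp – G-sharp – B-sharp – D-sharp, so C-sharp is the root — C-sharp major ninth.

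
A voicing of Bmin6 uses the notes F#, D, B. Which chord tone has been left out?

G#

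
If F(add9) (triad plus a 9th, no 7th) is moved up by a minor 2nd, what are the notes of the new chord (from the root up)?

Gb, Bb, Db, Ab

F up a minor 2nd → Gb. New chord: Gb added-ninth.
- root: Gb
- major 3rd: Bb
- perfect 5th: Db
- major 9th: Ab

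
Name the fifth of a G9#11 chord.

D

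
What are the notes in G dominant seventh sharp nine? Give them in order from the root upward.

Root G, quality dominant seventh sharp nine:
G — root
B — major 3rd
D — perfect 5th
F — minor 7th
A♯ — augmented 9th

G, B, D, F, A♯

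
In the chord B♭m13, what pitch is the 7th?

Ab

Root of B♭m13 = Bb. The 7th is a minor 7th: Bb up a minor 7th → Ab.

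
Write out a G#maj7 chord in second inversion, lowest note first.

D# – F## – G# – B#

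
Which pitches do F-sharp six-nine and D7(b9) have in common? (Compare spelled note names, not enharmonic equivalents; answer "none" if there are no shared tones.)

F-sharp six-nine: F# A# C# D# G#
D7(b9): D F# A C Eb
Common to both → F#.

F#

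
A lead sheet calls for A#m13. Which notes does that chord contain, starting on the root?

A#m13 is a minor thirteenth built on A#.
A# — root
C# — minor 3rd
E# — perfect 5th
G# — minor 7th
B# — major 9th
D# — perfect 11th
F## — major 13th

A#, C#, E#, G#, B#, D#, F##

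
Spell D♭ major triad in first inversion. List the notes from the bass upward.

F, Ab, Db

D♭ major triad = Db–F–Ab; first inversion → third (F) lowest.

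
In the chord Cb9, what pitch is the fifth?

Root of Cb9 = Cb. The 5th is a perfect 5th: Cb up a perfect 5th → Gb.

Gb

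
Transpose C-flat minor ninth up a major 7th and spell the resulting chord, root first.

B♭  D♭  F  A♭  C

C♭ up a major 7th → B♭. New chord: B♭ minor ninth.
root → B♭
3rd (minor 3rd) → D♭
5th (perfect 5th) → F
7th (minor 7th) → A♭
9th (major 9th) → C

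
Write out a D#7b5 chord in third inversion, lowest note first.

C♯ D♯ F𝄪 A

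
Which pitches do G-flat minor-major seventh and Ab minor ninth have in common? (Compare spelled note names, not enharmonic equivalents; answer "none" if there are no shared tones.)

G-flat

G-flat minor-major seventh: G-flat B-double-flat D-flat F
Ab minor ninth: A-flat C-flat E-flat G-flat B-flat
Common to both → G-flat.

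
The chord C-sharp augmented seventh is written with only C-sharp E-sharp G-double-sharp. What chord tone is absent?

C-sharp augmented seventh = C-sharp, E-sharp, G-double-sharp, B. The voicing lacks the 7th (minor 7th), B.

B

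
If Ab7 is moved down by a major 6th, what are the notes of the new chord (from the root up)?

Cb – Eb – Gb – Bbb

A major 6th down from Ab is Cb, so the new chord is Cb dominant seventh.
Root: Cb
Major 3rd (3rd): Eb
Perfect 5th (5th): Gb
Minor 7th (7th): Bbb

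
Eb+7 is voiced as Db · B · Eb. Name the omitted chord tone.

G

The full Eb+7 chord is Eb, G, B, Db.
Comparing with the voicing, the major 3rd (3rd) — G — is absent.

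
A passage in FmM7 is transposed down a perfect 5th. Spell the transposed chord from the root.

Bb, Db, F, A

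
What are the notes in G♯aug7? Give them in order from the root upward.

G#  B#  D##  F#

G♯aug7 is an augmented seventh built on G#.
- root: G#
- major 3rd: B#
- augmented 5th: D##
- minor 7th: F#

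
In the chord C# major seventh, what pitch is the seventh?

B#

C# major seventh is built on C#; its 7th is a major 7th above the root.
A seventh above C uses the letter B, and the major 7th above C# is B#.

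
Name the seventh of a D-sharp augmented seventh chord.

C♯

D-sharp augmented seventh is built on D♯; its 7th is a minor 7th above the root.
A seventh above D uses the letter C, and the minor 7th above D♯ is C♯.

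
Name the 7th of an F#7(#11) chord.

E

F#7(#11) is built on F#; its 7th is a minor 7th above the root.
A seventh above F uses the letter E, and the minor 7th above F# is E.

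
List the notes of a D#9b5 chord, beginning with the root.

Root D♯, quality dominant ninth flat five:
D♯ — root
F𝄪 — major 3rd
A — diminished 5th
C♯ — minor 7th
E♯ — major 9th

D♯  F𝄪  A  C♯  E♯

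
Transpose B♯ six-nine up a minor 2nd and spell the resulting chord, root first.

Transposed root: B-sharp → C-sharp (minor 2nd up). So we spell C-sharp six-nine:
C-sharp — root
E-sharp — major 3rd
G-sharp — perfect 5th
A-sharp — major 6th
D-sharp — major 9th

C-sharp, E-sharp, G-sharp, A-sharp, D-sharp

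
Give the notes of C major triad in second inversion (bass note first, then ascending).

In root position, C major triad is C–E–G.
Second inversion puts the fifth (G) in the bass.

G  C  E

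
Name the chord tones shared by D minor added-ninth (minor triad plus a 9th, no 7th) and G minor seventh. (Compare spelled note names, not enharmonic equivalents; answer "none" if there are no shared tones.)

D F

D minor added-ninth = D, F, A, E.
G minor seventh = G, B-flat, D, F.
Shared: D, F.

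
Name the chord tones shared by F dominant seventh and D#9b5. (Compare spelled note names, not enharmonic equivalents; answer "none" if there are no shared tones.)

F dominant seventh: F A C Eb
D#9b5: D# F## A C# E#
Common to both → A.

A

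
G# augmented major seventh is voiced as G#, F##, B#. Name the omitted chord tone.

G# augmented major seventh = G#, B#, D##, F##. The voicing lacks the 5th (augmented 5th), D##.

D##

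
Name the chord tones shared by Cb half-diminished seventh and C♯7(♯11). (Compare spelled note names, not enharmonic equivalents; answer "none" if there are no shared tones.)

none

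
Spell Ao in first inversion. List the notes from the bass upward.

C, Eb, A

In root position, Ao is A–C–Eb.
First inversion puts the third (C) in the bass.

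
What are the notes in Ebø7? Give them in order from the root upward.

E♭ – G♭ – B𝄫 – D♭

Ebø7: half-diminished seventh on E♭.
root → E♭
3rd (minor 3rd) → G♭
5th (diminished 5th) → B𝄫
7th (minor 7th) → D♭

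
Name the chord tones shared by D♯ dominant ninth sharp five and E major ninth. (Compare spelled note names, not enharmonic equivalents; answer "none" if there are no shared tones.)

D-sharp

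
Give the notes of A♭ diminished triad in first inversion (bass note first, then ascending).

A♭ diminished triad = A-flat–C-flat–E-double-flat; first inversion → third (C-flat) lowest.

C-flat – E-double-flat – A-flat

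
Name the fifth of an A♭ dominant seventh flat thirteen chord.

E-flat

A♭ dominant seventh flat thirteen is built on A-flat; its 5th is a perfect 5th above the root.
A fifth above A uses the letter E, and the perfect 5th above A-flat is E-flat.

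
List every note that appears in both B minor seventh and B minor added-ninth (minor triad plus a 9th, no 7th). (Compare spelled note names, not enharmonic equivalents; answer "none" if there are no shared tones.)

B minor seventh = B, D, F-sharp, A.
B minor added-ninth = B, D, F-sharp, C-sharp.
Shared: B, D, F-sharp.

B – D – F-sharp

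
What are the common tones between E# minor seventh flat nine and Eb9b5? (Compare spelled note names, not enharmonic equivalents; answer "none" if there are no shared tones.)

none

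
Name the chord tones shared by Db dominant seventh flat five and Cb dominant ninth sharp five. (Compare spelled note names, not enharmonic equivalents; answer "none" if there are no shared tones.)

D-flat – C-flat

Db dominant seventh flat five = D-flat, F, A-double-flat, C-flat.
Cb dominant ninth sharp five = C-flat, E-flat, G, B-double-flat, D-flat.
Shared: D-flat, C-flat.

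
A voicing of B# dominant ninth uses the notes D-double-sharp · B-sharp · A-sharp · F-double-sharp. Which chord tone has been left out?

B# dominant ninth = B-sharp, D-double-sharp, F-double-sharp, A-sharp, C-double-sharp. The voicing lacks the 9th (major 9th), C-double-sharp.

C-double-sharp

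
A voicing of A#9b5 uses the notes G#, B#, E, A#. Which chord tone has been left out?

C##

The full A#9b5 chord is A#, C##, E, G#, B#.
Comparing with the voicing, the major 3rd (3rd) — C## — is absent.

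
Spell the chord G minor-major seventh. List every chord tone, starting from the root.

G – Bb – D – F#

Root G, quality minor-major seventh:
Root: G
Minor 3rd (3rd): Bb
Perfect 5th (5th): D
Major 7th (7th): F#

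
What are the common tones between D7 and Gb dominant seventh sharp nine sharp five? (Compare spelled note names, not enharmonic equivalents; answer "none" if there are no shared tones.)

D7 = D, F♯, A, C.
Gb dominant seventh sharp nine sharp five = G♭, B♭, D, F♭, A.
Shared: D, A.

D  A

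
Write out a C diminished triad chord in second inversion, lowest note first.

C diminished triad = C–E-flat–G-flat; second inversion → fifth (G-flat) lowest.

G-flat  C  E-flat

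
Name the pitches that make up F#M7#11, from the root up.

F♯ – A♯ – C♯ – E♯ – B♯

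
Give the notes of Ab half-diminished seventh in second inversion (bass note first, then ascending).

Ab half-diminished seventh = A-flat–C-flat–E-double-flat–G-flat; second inversion → fifth (E-double-flat) lowest.

E-double-flat G-flat A-flat C-flat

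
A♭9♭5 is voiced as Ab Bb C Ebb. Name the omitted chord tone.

Gb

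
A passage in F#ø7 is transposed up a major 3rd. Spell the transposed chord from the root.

A major 3rd up from F# is A#, so the new chord is A# half-diminished seventh.
root → A#
3rd (minor 3rd) → C#
5th (diminished 5th) → E
7th (minor 7th) → G#

A# – C# – E – G#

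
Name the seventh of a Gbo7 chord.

Fbb

Gbo7 is built on Gb; its 7th is a diminished 7th above the root.
A seventh above G uses the letter F, and the diminished 7th above Gb is Fbb.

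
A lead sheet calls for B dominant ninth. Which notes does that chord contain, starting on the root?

B D# F# A C#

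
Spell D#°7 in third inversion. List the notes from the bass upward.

C, D♯, F♯, A

In root position, D#°7 is D♯–F♯–A–C.
Third inversion puts the seventh (C) in the bass.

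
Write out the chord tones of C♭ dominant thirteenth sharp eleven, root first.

C-flat, E-flat, G-flat, B-double-flat, D-flat, F, A-flat

Root C-flat, quality dominant thirteenth sharp eleven:
- root: C-flat
- major 3rd: E-flat
- perfect 5th: G-flat
- minor 7th: B-double-flat
- major 9th: D-flat
- augmented 11th: F
- major 13th: A-flat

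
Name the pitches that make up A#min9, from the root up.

A#min9: minor ninth on A#.
Root: A#
Minor 3rd (3rd): C#
Perfect 5th (5th): E#
Minor 7th (7th): G#
Major 9th (9th): B#

A#, C#, E#, G#, B#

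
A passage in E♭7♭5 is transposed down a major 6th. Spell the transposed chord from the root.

E♭ down a major 6th → G♭. New chord: G♭ dominant seventh flat five.
G♭ — root
B♭ — major 3rd
D𝄫 — diminished 5th
F♭ — minor 7th

G♭  B♭  D𝄫  F♭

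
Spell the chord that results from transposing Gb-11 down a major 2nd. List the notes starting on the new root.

Fb Abb Cb Ebb Gb Bbb

Gb down a major 2nd → Fb. New chord: Fb minor eleventh.
Root: Fb
Minor 3rd (3rd): Abb
Perfect 5th (5th): Cb
Minor 7th (7th): Ebb
Major 9th (9th): Gb
Perfect 11th (11th): Bbb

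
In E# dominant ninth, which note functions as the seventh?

D-sharp

E# dominant ninth is built on E-sharp; its 7th is a minor 7th above the root.
A seventh above E uses the letter D, and the minor 7th above E-sharp is D-sharp.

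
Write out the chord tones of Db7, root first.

D♭ F A♭ C♭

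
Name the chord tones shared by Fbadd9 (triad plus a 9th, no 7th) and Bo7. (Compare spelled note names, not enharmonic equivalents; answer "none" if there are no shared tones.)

Ab

Fbadd9: Fb Ab Cb Gb
Bo7: B D F Ab
Common to both → Ab.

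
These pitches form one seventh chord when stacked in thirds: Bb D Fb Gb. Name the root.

Gb

Stacking in thirds gives Gb – Bb – D – Fb, so Gb is the root — Gb augmented seventh.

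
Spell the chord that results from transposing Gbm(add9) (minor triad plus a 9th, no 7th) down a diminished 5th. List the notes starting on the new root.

C  Eb  G  D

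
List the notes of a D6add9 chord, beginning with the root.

D F# A B E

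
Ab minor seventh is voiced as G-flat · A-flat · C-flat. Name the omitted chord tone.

The full Ab minor seventh chord is A-flat, C-flat, E-flat, G-flat.
Comparing with the voicing, the perfect 5th (5th) — E-flat — is absent.

E-flat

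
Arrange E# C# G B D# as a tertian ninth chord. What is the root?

Stacking in thirds gives C# – E# – G – B – D#, so C# is the root — C# dominant ninth flat five.

C#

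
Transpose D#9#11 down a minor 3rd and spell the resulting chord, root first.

Transposed root: D# → B# (minor 3rd down). So we spell B# dominant ninth sharp eleven:
root → B#
3rd (major 3rd) → D##
5th (perfect 5th) → F##
7th (minor 7th) → A#
9th (major 9th) → C##
11th (augmented 11th) → E##

B#  D##  F##  A#  C##  E##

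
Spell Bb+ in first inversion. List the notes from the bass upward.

D F♯ B♭

Bb+ = B♭–D–F♯; first inversion → third (D) lowest.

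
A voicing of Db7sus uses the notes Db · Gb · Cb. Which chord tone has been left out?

Ab

The full Db7sus chord is Db, Gb, Ab, Cb.
Comparing with the voicing, the perfect 5th (5th) — Ab — is absent.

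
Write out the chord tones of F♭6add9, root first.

Root Fb, quality six-nine:
- root: Fb
- major 3rd: Ab
- perfect 5th: Cb
- major 6th: Db
- major 9th: Gb

Fb – Ab – Cb – Db – Gb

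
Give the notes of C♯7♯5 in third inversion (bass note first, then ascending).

B  C#  E#  G##

C♯7♯5 = C#–E#–G##–B; third inversion → seventh (B) lowest.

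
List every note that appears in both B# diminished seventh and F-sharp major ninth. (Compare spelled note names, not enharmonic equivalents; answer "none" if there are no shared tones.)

F-sharp

B# diminished seventh = B-sharp, D-sharp, F-sharp, A.
F-sharp major ninth = F-sharp, A-sharp, C-sharp, E-sharp, G-sharp.
Shared: F-sharp.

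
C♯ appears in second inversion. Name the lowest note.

C♯ = C#–E#–G#. Second inversion → fifth in the bass = G#.

G#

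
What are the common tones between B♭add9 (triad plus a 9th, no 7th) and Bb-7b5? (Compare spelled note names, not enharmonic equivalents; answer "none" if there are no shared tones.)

Bb

B♭add9 = Bb, D, F, C.
Bb-7b5 = Bb, Db, Fb, Ab.
Shared: Bb.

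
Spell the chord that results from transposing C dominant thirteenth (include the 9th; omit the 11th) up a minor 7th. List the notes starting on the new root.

Bb – D – F – Ab – C – G

C up a minor 7th → Bb. New chord: Bb dominant thirteenth.
- root: Bb
- major 3rd: D
- perfect 5th: F
- minor 7th: Ab
- major 9th: C
- major 13th: G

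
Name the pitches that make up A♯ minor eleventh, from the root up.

A♯ minor eleventh is a minor eleventh built on A-sharp.
root → A-sharp
3rd (minor 3rd) → C-sharp
5th (perfect 5th) → E-sharp
7th (minor 7th) → G-sharp
9th (major 9th) → B-sharp
11th (perfect 11th) → D-sharp

A-sharp C-sharp E-sharp G-sharp B-sharp D-sharp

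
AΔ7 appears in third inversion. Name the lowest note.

AΔ7 in root position is A–C#–E–G#.
Third inversion places the seventh in the bass, which is G#.

G#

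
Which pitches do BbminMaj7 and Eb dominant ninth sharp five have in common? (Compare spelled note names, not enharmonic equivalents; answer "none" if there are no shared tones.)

Db, F

BbminMaj7 = Bb, Db, F, A.
Eb dominant ninth sharp five = Eb, G, B, Db, F.
Shared: Db, F.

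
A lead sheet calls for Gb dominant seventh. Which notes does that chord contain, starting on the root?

Gb, Bb, Db, Fb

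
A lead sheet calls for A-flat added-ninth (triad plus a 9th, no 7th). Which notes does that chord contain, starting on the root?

Ab  C  Eb  Bb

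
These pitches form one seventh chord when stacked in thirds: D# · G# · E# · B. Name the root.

Arranged so that each adjacent pair is a third by letter name: E# – G# – B – D#.
The bottom of that stack, E#, is the root (this is E# half-diminished seventh).

E#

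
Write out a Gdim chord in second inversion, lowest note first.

In root position, Gdim is G–Bb–Db.
Second inversion puts the fifth (Db) in the bass.

Db G Bb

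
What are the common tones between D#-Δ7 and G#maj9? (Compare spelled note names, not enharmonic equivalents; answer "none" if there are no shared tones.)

D# – A#

D#-Δ7 = D#, F#, A#, C##.
G#maj9 = G#, B#, D#, F##, A#.
Shared: D#, A#.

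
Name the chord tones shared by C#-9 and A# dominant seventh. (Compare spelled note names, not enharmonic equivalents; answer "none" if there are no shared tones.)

G#

C#-9: C# E G# B D#
A# dominant seventh: A# C## E# G#
Common to both → G#.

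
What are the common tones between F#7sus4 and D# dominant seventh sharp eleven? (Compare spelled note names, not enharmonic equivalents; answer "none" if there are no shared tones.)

C#

F#7sus4 = F#, B, C#, E.
D# dominant seventh sharp eleven = D#, F##, A#, C#, G##.
Shared: C#.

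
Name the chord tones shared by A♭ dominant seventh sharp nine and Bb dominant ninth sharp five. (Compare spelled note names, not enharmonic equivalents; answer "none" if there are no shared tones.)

A♭ dominant seventh sharp nine = A-flat, C, E-flat, G-flat, B.
Bb dominant ninth sharp five = B-flat, D, F-sharp, A-flat, C.
Shared: A-flat, C.

A-flat  C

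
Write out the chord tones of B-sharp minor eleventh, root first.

B-sharp, D-sharp, F-double-sharp, A-sharp, C-double-sharp, E-sharp

B-sharp minor eleventh: minor eleventh on B-sharp.
- root: B-sharp
- minor 3rd: D-sharp
- perfect 5th: F-double-sharp
- minor 7th: A-sharp
- major 9th: C-double-sharp
- perfect 11th: E-sharp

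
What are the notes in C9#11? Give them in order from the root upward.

Root C, quality dominant ninth sharp eleven:
- root: C
- major 3rd: E
- perfect 5th: G
- minor 7th: B♭
- major 9th: D
- augmented 11th: F♯

C – E – G – B♭ – D – F♯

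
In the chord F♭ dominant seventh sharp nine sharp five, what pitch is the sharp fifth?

Root of F♭ dominant seventh sharp nine sharp five = Fb. The 5th is an augmented 5th: Fb up an augmented 5th → C.

C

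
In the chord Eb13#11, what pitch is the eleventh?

Root of Eb13#11 = Eb. The 11th is an augmented 11th: Eb up an augmented 11th → A.

A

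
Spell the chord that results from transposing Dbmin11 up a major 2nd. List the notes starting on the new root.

Db up a major 2nd → Eb. New chord: Eb minor eleventh.
root → Eb
3rd (minor 3rd) → Gb
5th (perfect 5th) → Bb
7th (minor 7th) → Db
9th (major 9th) → F
11th (perfect 11th) → Ab

Eb, Gb, Bb, Db, F, Ab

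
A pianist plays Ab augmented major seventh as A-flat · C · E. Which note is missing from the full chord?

G

The full Ab augmented major seventh chord is A-flat, C, E, G.
Comparing with the voicing, the major 7th (7th) — G — is absent.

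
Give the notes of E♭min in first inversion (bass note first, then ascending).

E♭min = Eb–Gb–Bb; first inversion → third (Gb) lowest.

Gb, Bb, Eb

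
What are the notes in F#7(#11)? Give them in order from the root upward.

F#7(#11) is a dominant seventh sharp eleven built on F#.
- root: F#
- major 3rd: A#
- perfect 5th: C#
- minor 7th: E
- augmented 11th: B#

F#, A#, C#, E, B#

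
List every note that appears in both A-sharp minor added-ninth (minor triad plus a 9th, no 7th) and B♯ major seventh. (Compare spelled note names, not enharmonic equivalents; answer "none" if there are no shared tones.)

A-sharp minor added-ninth = A-sharp, C-sharp, E-sharp, B-sharp.
B♯ major seventh = B-sharp, D-double-sharp, F-double-sharp, A-double-sharp.
Shared: B-sharp.

B-sharp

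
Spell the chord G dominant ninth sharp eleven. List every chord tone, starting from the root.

Root G, quality dominant ninth sharp eleven:
Root: G
Major 3rd (3rd): B
Perfect 5th (5th): D
Minor 7th (7th): F
Major 9th (9th): A
Augmented 11th (11th): C#

G B D F A C#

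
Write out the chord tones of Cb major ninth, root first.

Cb, Eb, Gb, Bb, Db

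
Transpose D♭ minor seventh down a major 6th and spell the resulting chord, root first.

Fb Abb Cb Ebb

Db down a major 6th → Fb. New chord: Fb minor seventh.
root → Fb
3rd (minor 3rd) → Abb
5th (perfect 5th) → Cb
7th (minor 7th) → Ebb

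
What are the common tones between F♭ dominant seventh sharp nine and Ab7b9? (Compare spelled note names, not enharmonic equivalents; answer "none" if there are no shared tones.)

A♭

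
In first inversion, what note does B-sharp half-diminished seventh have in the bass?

B-sharp half-diminished seventh in root position is B♯–D♯–F♯–A♯.
First inversion places the third in the bass, which is D♯.

D♯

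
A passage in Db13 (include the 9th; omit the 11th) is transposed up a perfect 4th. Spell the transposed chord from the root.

Transposed root: Db → Gb (perfect 4th up). So we spell Gb dominant thirteenth:
Root: Gb
Major 3rd (3rd): Bb
Perfect 5th (5th): Db
Minor 7th (7th): Fb
Major 9th (9th): Ab
Major 13th (13th): Eb

Gb – Bb – Db – Fb – Ab – Eb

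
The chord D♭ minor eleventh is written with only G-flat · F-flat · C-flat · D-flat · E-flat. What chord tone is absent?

D♭ minor eleventh = D-flat, F-flat, A-flat, C-flat, E-flat, G-flat. The voicing lacks the 5th (perfect 5th), A-flat.

A-flat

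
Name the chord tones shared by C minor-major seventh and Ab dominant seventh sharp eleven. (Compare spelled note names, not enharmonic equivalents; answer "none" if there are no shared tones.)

C minor-major seventh = C, E-flat, G, B.
Ab dominant seventh sharp eleven = A-flat, C, E-flat, G-flat, D.
Shared: C, E-flat.

C – E-flat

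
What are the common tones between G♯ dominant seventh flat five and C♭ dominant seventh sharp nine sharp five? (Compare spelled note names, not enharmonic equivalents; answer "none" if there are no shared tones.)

D

G♯ dominant seventh flat five: G-sharp B-sharp D F-sharp
C♭ dominant seventh sharp nine sharp five: C-flat E-flat G B-double-flat D
Common to both → D.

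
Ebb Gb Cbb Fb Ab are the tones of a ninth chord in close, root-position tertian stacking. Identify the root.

Stacking in thirds gives Fb – Ab – Cbb – Ebb – Gb, so Fb is the root — Fb dominant ninth flat five.

Fb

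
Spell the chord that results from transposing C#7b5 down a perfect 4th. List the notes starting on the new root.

G#, B#, D, F#

A perfect 4th down from C# is G#, so the new chord is G# dominant seventh flat five.
root → G#
3rd (major 3rd) → B#
5th (diminished 5th) → D
7th (minor 7th) → F#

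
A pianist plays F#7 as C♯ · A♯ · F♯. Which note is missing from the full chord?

E

The full F#7 chord is F♯, A♯, C♯, E.
Comparing with the voicing, the minor 7th (7th) — E — is absent.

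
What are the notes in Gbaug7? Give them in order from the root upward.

Gbaug7 is an augmented seventh built on Gb.
Root: Gb
Major 3rd (3rd): Bb
Augmented 5th (5th): D
Minor 7th (7th): Fb

Gb Bb D Fb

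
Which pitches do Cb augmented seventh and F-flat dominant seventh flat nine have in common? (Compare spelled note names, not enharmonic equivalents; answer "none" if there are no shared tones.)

Cb augmented seventh: C-flat E-flat G B-double-flat
F-flat dominant seventh flat nine: F-flat A-flat C-flat E-double-flat G-double-flat
Common to both → C-flat.

C-flat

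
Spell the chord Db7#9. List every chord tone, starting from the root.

D♭ – F – A♭ – C♭ – E

Root D♭, quality dominant seventh sharp nine:
- root: D♭
- major 3rd: F
- perfect 5th: A♭
- minor 7th: C♭
- augmented 9th: E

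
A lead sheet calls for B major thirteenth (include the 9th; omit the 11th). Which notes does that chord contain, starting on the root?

B  D♯  F♯  A♯  C♯  G♯

B major thirteenth is a major thirteenth built on B.
Root: B
Major 3rd (3rd): D♯
Perfect 5th (5th): F♯
Major 7th (7th): A♯
Major 9th (9th): C♯
Major 13th (13th): G♯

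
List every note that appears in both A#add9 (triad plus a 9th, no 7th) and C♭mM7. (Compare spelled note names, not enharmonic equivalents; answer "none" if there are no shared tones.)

none

A#add9: A♯ C𝄪 E♯ B♯
C♭mM7: C♭ E𝄫 G♭ B♭
Common to both → none.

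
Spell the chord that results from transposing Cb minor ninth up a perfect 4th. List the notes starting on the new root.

F♭, A𝄫, C♭, E𝄫, G♭

A perfect 4th up from C♭ is F♭, so the new chord is F♭ minor ninth.
F♭ — root
A𝄫 — minor 3rd
C♭ — perfect 5th
E𝄫 — minor 7th
G♭ — major 9th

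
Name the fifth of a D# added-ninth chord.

A-sharp

D# added-ninth is built on D-sharp; its 5th is a perfect 5th above the root.
A fifth above D uses the letter A, and the perfect 5th above D-sharp is A-sharp.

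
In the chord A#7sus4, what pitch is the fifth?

A#7sus4 is built on A♯; its 5th is a perfect 5th above the root.
A fifth above A uses the letter E, and the perfect 5th above A♯ is E♯.

E♯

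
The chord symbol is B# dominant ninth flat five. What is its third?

B# dominant ninth flat five is built on B♯; its 3rd is a major 3rd above the root.
A third above B uses the letter D, and the major 3rd above B♯ is D𝄪.

D𝄪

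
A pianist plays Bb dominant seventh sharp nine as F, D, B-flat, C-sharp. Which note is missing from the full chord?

A-flat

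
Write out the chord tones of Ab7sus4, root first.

Ab  Db  Eb  Gb

Ab7sus4 is a dominant seventh suspended fourth built on Ab.
Root: Ab
Perfect 4th (4th): Db
Perfect 5th (5th): Eb
Minor 7th (7th): Gb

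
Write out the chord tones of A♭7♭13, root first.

A♭7♭13 is a dominant seventh flat thirteen built on Ab.
Ab — root
C — major 3rd
Eb — perfect 5th
Gb — minor 7th
Fb — minor 13th

Ab, C, Eb, Gb, Fb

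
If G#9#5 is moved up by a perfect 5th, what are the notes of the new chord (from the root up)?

D# – F## – A## – C# – E#

G# up a perfect 5th → D#. New chord: D# dominant ninth sharp five.
root → D#
3rd (major 3rd) → F##
5th (augmented 5th) → A##
7th (minor 7th) → C#
9th (major 9th) → E#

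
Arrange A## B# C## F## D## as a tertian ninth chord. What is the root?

B#

Arranged so that each adjacent pair is a third by letter name: B# – D## – F## – A## – C##.
The bottom of that stack, B#, is the root (this is B# major ninth).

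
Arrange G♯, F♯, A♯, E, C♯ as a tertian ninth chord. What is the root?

Stacking in thirds gives F♯ – A♯ – C♯ – E – G♯, so F♯ is the root — F♯ dominant ninth.

F♯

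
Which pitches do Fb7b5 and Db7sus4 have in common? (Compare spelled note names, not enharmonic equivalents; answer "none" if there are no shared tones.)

Ab

Fb7b5: Fb Ab Cbb Ebb
Db7sus4: Db Gb Ab Cb
Common to both → Ab.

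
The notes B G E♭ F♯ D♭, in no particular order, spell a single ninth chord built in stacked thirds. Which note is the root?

Stacking in thirds gives E♭ – G – B – D♭ – F♯, so E♭ is the root — E♭ dominant seventh sharp nine sharp five.

E♭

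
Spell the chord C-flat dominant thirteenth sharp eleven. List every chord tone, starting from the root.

Cb  Eb  Gb  Bbb  Db  F  Ab

Root Cb, quality dominant thirteenth sharp eleven:
- root: Cb
- major 3rd: Eb
- perfect 5th: Gb
- minor 7th: Bbb
- major 9th: Db
- augmented 11th: F
- major 13th: Ab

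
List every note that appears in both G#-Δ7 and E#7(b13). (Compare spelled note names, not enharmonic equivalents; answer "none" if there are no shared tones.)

G#-Δ7: G# B D# F##
E#7(b13): E# G## B# D# C#
Common to both → D#.

D#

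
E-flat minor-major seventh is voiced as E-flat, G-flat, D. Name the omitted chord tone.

B-flat

The full E-flat minor-major seventh chord is E-flat, G-flat, B-flat, D.
Comparing with the voicing, the perfect 5th (5th) — B-flat — is absent.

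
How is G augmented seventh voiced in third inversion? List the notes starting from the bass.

G augmented seventh = G–B–D-sharp–F; third inversion → seventh (F) lowest.

F, G, B, D-sharp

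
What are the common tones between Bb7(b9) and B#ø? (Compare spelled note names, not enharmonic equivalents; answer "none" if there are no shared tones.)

Bb7(b9) = Bb, D, F, Ab, Cb.
B#ø = B#, D#, F#, A#.
Shared: none.

none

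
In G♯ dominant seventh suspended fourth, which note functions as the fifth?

G♯ dominant seventh suspended fourth is built on G-sharp; its 5th is a perfect 5th above the root.
A fifth above G uses the letter D, and the perfect 5th above G-sharp is D-sharp.

D-sharp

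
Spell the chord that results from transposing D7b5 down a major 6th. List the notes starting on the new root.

F – A – Cb – Eb

Transposed root: D → F (major 6th down). So we spell F dominant seventh flat five:
root → F
3rd (major 3rd) → A
5th (diminished 5th) → Cb
7th (minor 7th) → Eb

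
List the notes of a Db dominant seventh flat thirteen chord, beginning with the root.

Db F Ab Cb Bbb

Root Db, quality dominant seventh flat thirteen:
- root: Db
- major 3rd: F
- perfect 5th: Ab
- minor 7th: Cb
- minor 13th: Bbb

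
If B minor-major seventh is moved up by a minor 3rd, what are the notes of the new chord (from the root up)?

A minor 3rd up from B is D, so the new chord is D minor-major seventh.
Root: D
Minor 3rd (3rd): F
Perfect 5th (5th): A
Major 7th (7th): C-sharp

D  F  A  C-sharp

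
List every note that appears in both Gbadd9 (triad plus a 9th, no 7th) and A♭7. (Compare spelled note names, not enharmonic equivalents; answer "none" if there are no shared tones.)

Gbadd9 = G♭, B♭, D♭, A♭.
A♭7 = A♭, C, E♭, G♭.
Shared: G♭, A♭.

G♭  A♭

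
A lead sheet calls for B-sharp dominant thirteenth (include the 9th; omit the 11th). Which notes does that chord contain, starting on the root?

Root B-sharp, quality dominant thirteenth:
- root: B-sharp
- major 3rd: D-double-sharp
- perfect 5th: F-double-sharp
- minor 7th: A-sharp
- major 9th: C-double-sharp
- major 13th: G-double-sharp

B-sharp – D-double-sharp – F-double-sharp – A-sharp – C-double-sharp – G-double-sharp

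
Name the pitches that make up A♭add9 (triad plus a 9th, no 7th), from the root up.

Ab, C, Eb, Bb

Root Ab, quality added-ninth:
Root: Ab
Major 3rd (3rd): C
Perfect 5th (5th): Eb
Major 9th (9th): Bb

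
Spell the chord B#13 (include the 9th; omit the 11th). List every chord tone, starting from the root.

B#13 is a dominant thirteenth built on B#.
root → B#
3rd (major 3rd) → D##
5th (perfect 5th) → F##
7th (minor 7th) → A#
9th (major 9th) → C##
13th (major 13th) → G##

B# D## F## A# C## G##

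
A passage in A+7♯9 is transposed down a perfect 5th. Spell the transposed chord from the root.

A perfect 5th down from A is D, so the new chord is D dominant seventh sharp nine sharp five.
D — root
F♯ — major 3rd
A♯ — augmented 5th
C — minor 7th
E♯ — augmented 9th

D  F♯  A♯  C  E♯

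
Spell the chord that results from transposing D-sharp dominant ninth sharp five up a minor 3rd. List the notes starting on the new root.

D# up a minor 3rd → F#. New chord: F# dominant ninth sharp five.
- root: F#
- major 3rd: A#
- augmented 5th: C##
- minor 7th: E
- major 9th: G#

F#, A#, C##, E, G#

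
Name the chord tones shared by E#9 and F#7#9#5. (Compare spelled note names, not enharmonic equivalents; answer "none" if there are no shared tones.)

G##

E#9 = E#, G##, B#, D#, F##.
F#7#9#5 = F#, A#, C##, E, G##.
Shared: G##.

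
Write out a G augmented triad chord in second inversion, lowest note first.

D-sharp, G, B

G augmented triad = G–B–D-sharp; second inversion → fifth (D-sharp) lowest.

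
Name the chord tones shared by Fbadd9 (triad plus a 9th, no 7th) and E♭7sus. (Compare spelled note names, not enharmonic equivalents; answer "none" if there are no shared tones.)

Fbadd9 = Fb, Ab, Cb, Gb.
E♭7sus = Eb, Ab, Bb, Db.
Shared: Ab.

Ab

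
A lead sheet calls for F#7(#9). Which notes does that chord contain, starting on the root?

F#, A#, C#, E, G##

Root F#, quality dominant seventh sharp nine:
- root: F#
- major 3rd: A#
- perfect 5th: C#
- minor 7th: E
- augmented 9th: G##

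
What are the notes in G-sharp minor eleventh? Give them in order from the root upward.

Root G-sharp, quality minor eleventh:
root → G-sharp
3rd (minor 3rd) → B
5th (perfect 5th) → D-sharp
7th (minor 7th) → F-sharp
9th (major 9th) → A-sharp
11th (perfect 11th) → C-sharp

G-sharp B D-sharp F-sharp A-sharp C-sharp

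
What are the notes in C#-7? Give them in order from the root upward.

C#  E  G#  B

C#-7 is a minor seventh built on C#.
Root: C#
Minor 3rd (3rd): E
Perfect 5th (5th): G#
Minor 7th (7th): B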